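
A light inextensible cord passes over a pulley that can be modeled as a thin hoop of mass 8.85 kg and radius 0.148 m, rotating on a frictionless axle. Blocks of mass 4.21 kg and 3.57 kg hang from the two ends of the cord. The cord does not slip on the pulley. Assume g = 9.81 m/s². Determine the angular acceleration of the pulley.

I = MR² = (8.85)(0.148)² = 0.1939 kg·m².
Heavier block: m₁g − T₁ = m₁a. Lighter block: T₂ − m₂g = m₂a.
Pulley: (T₁ − T₂)R = Iα = I(a/R), so T₁ − T₂ = (I/R²)a = 1·M_p a = 8.850·a.
Adding the three: (m₁ − m₂)g = (m₁ + m₂ + 8.850)a, so a = (4.21 − 3.57)(9.81)/(4.21 + 3.57 + 8.850) = 0.3775 m/s².
α = a/R = 0.3775/0.148 = 2.551 rad/s².

α ≈ 2.55 rad/s²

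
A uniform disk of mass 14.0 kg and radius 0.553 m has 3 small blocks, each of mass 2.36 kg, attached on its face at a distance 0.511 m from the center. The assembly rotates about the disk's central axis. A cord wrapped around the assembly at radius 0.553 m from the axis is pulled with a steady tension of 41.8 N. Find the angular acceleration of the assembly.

I_disk = ½MR² = ½(14.0)(0.553)² = 2.141 kg·m².
I_blocks = 3·m·r² = 3(2.36)(0.511)² = 1.849 kg·m².
Total I = 3.989 kg·m².
τ = F r = (41.8)(0.553) = 23.12 N·m.
α = τ/I = 23.12/3.989 = 5.794 rad/s².

α ≈ 5.79 rad/s²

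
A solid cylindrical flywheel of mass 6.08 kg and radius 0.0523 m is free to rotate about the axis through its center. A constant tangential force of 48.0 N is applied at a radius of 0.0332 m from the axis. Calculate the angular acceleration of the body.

α ≈ 192 rad/s²

I = ½MR² = (1/2)(6.08)(0.0523)² = 0.008315 kg·m².
τ = F·r = (48.0)(0.0332) = 1.594 N·m.
From τ = Iα: α = 1.594/0.008315 = 191.6 rad/s².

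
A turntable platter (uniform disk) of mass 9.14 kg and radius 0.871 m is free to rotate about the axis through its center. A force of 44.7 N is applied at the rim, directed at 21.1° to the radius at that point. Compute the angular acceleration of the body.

I = ½MR² = (1/2)(9.14)(0.871)² = 3.467 kg·m².
Only the tangential component produces torque: τ = F R sinθ = (44.7)(0.871) sin 21.1° = 14.02 N·m.
Newton's second law for rotation, τ = Iα, gives α = τ/I = 14.02/3.467 = 4.043 rad/s².

α ≈ 4.04 rad/s²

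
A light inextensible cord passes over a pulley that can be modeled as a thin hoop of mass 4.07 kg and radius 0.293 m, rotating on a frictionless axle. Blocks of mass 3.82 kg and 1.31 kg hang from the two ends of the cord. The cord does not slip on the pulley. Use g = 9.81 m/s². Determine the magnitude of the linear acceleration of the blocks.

a ≈ 2.68 m/s²

I = MR² = (4.07)(0.293)² = 0.3494 kg·m².
Heavier block: m₁g − T₁ = m₁a. Lighter block: T₂ − m₂g = m₂a.
Pulley: (T₁ − T₂)R = Iα = I(a/R), so T₁ − T₂ = (I/R²)a = 1·M_p a = 4.070·a.
Adding the three: (m₁ − m₂)g = (m₁ + m₂ + 4.070)a, so a = (3.82 − 1.31)(9.81)/(3.82 + 1.31 + 4.070) = 2.676 m/s².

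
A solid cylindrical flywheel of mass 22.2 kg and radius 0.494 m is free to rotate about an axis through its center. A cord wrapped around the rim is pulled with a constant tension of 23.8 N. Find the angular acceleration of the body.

α ≈ 4.34 rad/s²

I = ½MR² = (1/2)(22.2)(0.494)² = 2.709 kg·m².
τ = F R = (23.8)(0.494) = 11.76 N·m.
Newton's second law for rotation, τ = Iα, gives α = τ/I = 11.76/2.709 = 4.340 rad/s².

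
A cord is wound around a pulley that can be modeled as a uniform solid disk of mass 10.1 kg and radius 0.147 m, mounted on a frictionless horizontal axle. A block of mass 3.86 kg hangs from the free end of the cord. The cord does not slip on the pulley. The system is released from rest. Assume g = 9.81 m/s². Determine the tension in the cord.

T ≈ 21.5 N

I = ½MR² = (1/2)(10.1)(0.147)² = 0.1091 kg·m².
Block: mg − T = ma. Pulley: TR = Iα. No-slip: a = αR, so T = (I/R²)a = 5.050·a.
Then mg = (m + 5.050)a, so a = (3.86)(9.81)/(3.86 + 5.050) = 4.250 m/s².
T = 5.050·a = 21.46 N.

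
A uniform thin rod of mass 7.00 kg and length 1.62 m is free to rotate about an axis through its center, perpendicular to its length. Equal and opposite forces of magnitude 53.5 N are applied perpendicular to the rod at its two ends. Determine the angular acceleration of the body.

α ≈ 56.6 rad/s²

I = (1/12)ML² = (1/12)(7.00)(1.62)² = 1.531 kg·m².
The couple gives τ = F·(L/2) + F·(L/2) = F L = (53.5)(1.62) = 86.67 N·m.
Newton's second law for rotation, τ = Iα, gives α = τ/I = 86.67/1.531 = 56.61 rad/s².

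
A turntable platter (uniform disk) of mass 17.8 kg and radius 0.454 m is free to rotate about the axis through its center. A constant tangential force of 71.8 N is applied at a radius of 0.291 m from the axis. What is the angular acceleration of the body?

I = ½MR² = (1/2)(17.8)(0.454)² = 1.834 kg·m².
τ = F·r = (71.8)(0.291) = 20.89 N·m.
From τ = Iα: α = 20.89/1.834 = 11.39 rad/s².

α ≈ 11.4 rad/s²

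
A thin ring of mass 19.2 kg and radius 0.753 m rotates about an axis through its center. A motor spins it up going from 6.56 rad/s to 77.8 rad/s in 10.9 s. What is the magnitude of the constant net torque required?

τ ≈ 71.2 N·m

I = MR² = (19.2)(0.753)² = 10.89 kg·m².
α = Δω/Δt = (77.8 − 6.56)/10.9 = 6.536 rad/s².
τ = Iα = (10.89)(6.536) = 71.15 N·m.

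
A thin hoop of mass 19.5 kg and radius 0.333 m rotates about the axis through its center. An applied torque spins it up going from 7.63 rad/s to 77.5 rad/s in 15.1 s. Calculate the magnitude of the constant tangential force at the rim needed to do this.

I = MR² = (19.5)(0.333)² = 2.162 kg·m².
α = Δω/Δt = (77.5 − 7.63)/15.1 = 4.627 rad/s².
The required torque is τ = Iα = (2.162)(4.627) = 10.01 N·m.
A tangential force at the rim gives τ = FR, so F = τ/R = 10.01/0.333 = 30.05 N.

F ≈ 30.0 N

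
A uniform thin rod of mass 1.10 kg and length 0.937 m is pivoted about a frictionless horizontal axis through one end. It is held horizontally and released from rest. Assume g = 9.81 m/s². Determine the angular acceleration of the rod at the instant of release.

About the pivot, I = (1/3)ML² = (1/3)(1.10)(0.937)² = 0.3219 kg·m².
The weight acts at the center, a distance L/2 = 0.4685 m from the pivot; τ = Mg(L/2) = 5.056 N·m.
α = τ/I = 5.056/0.3219 = 15.70 rad/s².

α ≈ 15.7 rad/s²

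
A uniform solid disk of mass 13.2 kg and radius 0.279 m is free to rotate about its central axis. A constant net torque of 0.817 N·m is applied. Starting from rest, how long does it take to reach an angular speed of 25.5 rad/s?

I = ½MR² = (1/2)(13.2)(0.279)² = 0.5138 kg·m².
α = τ/I = 0.817/0.5138 = 1.590 rad/s².
ω = αt ⇒ t = ω/α = 25.5/1.590 = 16.04 s.

t ≈ 16.0 s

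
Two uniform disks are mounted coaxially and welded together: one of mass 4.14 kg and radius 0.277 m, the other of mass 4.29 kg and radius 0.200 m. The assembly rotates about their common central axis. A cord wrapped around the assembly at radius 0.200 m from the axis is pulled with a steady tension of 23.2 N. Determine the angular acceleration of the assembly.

α ≈ 19.0 rad/s²

I = ½M₁R₁² + ½M₂R₂² = ½(4.14)(0.277)² + ½(4.29)(0.200)² = 0.2446 kg·m².
τ = F r = (23.2)(0.200) = 4.640 N·m.
α = τ/I = 4.640/0.2446 = 18.97 rad/s².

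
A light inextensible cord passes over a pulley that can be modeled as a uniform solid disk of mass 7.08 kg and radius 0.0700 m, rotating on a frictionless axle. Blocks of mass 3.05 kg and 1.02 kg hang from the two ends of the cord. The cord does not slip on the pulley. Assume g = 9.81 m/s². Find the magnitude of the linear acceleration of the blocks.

I = ½MR² = (1/2)(7.08)(0.0700)² = 0.01735 kg·m².
Heavier block: m₁g − T₁ = m₁a. Lighter block: T₂ − m₂g = m₂a.
Pulley: (T₁ − T₂)R = Iα = I(a/R), so T₁ − T₂ = (I/R²)a = (1/2)M_p a = 3.540·a.
Adding the three: (m₁ − m₂)g = (m₁ + m₂ + 3.540)a, so a = (3.05 − 1.02)(9.81)/(3.05 + 1.02 + 3.540) = 2.617 m/s².

a ≈ 2.62 m/s²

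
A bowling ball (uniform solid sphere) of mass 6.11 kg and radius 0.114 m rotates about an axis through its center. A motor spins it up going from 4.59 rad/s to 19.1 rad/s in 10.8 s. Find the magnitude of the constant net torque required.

I = (2/5)MR² = (2/5)(6.11)(0.114)² = 0.03176 kg·m².
α = Δω/Δt = (19.1 − 4.59)/10.8 = 1.344 rad/s².
τ = Iα = (0.03176)(1.344) = 0.04267 N·m.

τ ≈ 0.0427 N·m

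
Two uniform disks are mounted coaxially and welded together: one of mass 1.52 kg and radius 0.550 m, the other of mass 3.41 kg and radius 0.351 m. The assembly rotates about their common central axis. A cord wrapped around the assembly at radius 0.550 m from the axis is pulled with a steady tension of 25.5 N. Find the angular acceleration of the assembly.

I = ½M₁R₁² + ½M₂R₂² = ½(1.52)(0.550)² + ½(3.41)(0.351)² = 0.4400 kg·m².
τ = F r = (25.5)(0.550) = 14.03 N·m.
α = τ/I = 14.03/0.4400 = 31.88 rad/s².

α ≈ 31.9 rad/s²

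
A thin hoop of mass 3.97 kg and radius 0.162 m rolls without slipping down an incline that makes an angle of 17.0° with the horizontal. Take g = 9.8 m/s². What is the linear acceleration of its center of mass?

Translation along the incline: Mg sinθ − f = Ma.
Rotation about the center: fR = Iα with I = MR². No-slip gives a = αR, so f = (I/R²)a = M a.
Substituting: Mg sinθ = (1 + 1.000)Ma, so a = g sinθ/(1 + 1.000) = (9.8) sin 17.0° / 2.000 = 1.433 m/s².

a ≈ 1.43 m/s²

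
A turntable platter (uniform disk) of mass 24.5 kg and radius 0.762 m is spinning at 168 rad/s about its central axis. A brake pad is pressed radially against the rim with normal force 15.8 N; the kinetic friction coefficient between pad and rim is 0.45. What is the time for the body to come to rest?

t ≈ 221 s

I = ½MR² = (1/2)(24.5)(0.762)² = 7.113 kg·m².
Friction force f = μN = (0.45)(15.8) = 7.110 N at the rim; torque magnitude τ = fR = 5.418 N·m, opposing ω.
|α| = τ/I = 5.418/7.113 = 0.7617 rad/s² (deceleration).
0 = ω₀ − |α|t ⇒ t = ω₀/|α| = 168/0.7617 = 220.6 s.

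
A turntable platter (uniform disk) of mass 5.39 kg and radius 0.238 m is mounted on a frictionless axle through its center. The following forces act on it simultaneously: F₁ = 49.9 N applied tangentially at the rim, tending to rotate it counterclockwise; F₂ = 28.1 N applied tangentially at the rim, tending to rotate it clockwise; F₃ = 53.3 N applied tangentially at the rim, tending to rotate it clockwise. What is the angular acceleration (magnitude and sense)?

I = ½MR² = (1/2)(5.39)(0.238)² = 0.1527 kg·m².
Taking counterclockwise as positive: τ₁ = +(49.9)(0.238) = +11.88 N·m; τ₂ = −(28.1)(0.238) = −6.688 N·m; τ₃ = −(53.3)(0.238) = −12.69 N·m.
Net torque τ = -7.497 N·m.
α = τ/I = -7.497/0.1527 = -49.11 rad/s².

α ≈ 49.1 rad/s², clockwise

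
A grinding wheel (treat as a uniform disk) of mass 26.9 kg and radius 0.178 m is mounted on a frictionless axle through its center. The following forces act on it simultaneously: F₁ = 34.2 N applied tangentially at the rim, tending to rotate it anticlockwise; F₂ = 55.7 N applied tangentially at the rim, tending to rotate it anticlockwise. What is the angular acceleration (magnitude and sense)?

I = ½MR² = (1/2)(26.9)(0.178)² = 0.4261 kg·m².
Taking anticlockwise as positive: τ₁ = +(34.2)(0.178) = +6.088 N·m; τ₂ = +(55.7)(0.178) = +9.915 N·m.
Net torque τ = 16.00 N·m.
α = τ/I = 16.00/0.4261 = 37.55 rad/s².

α ≈ 37.6 rad/s², anticlockwise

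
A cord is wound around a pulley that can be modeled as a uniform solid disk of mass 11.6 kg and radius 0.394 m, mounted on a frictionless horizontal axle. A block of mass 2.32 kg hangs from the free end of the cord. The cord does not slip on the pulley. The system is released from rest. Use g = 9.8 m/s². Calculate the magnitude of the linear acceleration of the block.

I = ½MR² = (1/2)(11.6)(0.394)² = 0.9004 kg·m².
Block: mg − T = ma. Pulley: TR = Iα. No-slip: a = αR, so T = (I/R²)a = 5.800·a.
Then mg = (m + 5.800)a, so a = (2.32)(9.8)/(2.32 + 5.800) = 2.800 m/s².

a ≈ 2.80 m/s²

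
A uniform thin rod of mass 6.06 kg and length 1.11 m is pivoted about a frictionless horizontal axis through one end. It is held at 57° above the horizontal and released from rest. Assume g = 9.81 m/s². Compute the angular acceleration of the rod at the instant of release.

About the pivot, I = (1/3)ML² = (1/3)(6.06)(1.11)² = 2.489 kg·m².
The weight acts at the center, a distance L/2 = 0.5550 m from the pivot; τ = Mg(L/2) cos 57° = 17.97 N·m.
α = τ/I = 17.97/2.489 = 7.220 rad/s².
(Equivalently α = (3g/(2L)) cos 57° = 7.220 rad/s².)

α ≈ 7.22 rad/s²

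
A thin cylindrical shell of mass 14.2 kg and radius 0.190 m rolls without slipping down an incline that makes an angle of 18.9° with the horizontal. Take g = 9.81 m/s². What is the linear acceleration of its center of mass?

Translation along the incline: Mg sinθ − f = Ma.
Rotation about the center: fR = Iα with I = MR². No-slip gives a = αR, so f = (I/R²)a = M a.
Substituting: Mg sinθ = (1 + 1.000)Ma, so a = g sinθ/(1 + 1.000) = (9.81) sin 18.9° / 2.000 = 1.589 m/s².

a ≈ 1.59 m/s²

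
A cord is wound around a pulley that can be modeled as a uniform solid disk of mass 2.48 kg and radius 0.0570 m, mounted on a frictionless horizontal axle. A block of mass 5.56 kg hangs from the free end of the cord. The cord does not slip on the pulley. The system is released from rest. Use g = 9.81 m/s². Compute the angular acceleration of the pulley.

α ≈ 141 rad/s²

I = ½MR² = (1/2)(2.48)(0.0570)² = 0.004029 kg·m².
Block: mg − T = ma. Pulley: TR = Iα. No-slip: a = αR, so T = (I/R²)a = 1.240·a.
Then mg = (m + 1.240)a, so a = (5.56)(9.81)/(5.56 + 1.240) = 8.021 m/s².
α = a/R = 8.021/0.0570 = 140.7 rad/s².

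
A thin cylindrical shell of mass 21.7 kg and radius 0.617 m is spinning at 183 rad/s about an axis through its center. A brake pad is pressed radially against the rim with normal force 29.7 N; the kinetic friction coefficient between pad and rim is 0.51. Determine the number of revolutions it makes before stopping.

≈ 2360 revolutions

I = MR² = (21.7)(0.617)² = 8.261 kg·m².
Friction force f = μN = (0.51)(29.7) = 15.15 N at the rim; torque magnitude τ = fR = 9.346 N·m, opposing ω.
|α| = τ/I = 9.346/8.261 = 1.131 rad/s² (deceleration).
ω² = ω₀² − 2|α|θ with ω = 0 ⇒ θ = ω₀²/(2|α|) = 14800 rad = 2356 rev.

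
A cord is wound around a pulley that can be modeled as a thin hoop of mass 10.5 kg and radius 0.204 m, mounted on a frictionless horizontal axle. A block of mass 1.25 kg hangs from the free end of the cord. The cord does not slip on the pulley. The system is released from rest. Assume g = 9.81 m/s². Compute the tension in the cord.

T ≈ 11.0 N

I = MR² = (10.5)(0.204)² = 0.4370 kg·m².
Block: mg − T = ma. Pulley: TR = Iα. No-slip: a = αR, so T = (I/R²)a = 10.50·a.
Then mg = (m + 10.50)a, so a = (1.25)(9.81)/(1.25 + 10.50) = 1.044 m/s².
T = 10.50·a = 10.96 N.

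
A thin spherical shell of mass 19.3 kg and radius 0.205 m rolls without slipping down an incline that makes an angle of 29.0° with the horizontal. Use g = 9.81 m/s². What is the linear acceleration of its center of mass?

a ≈ 2.85 m/s²

Translation along the incline: Mg sinθ − f = Ma.
Rotation about the center: fR = Iα with I = (2/3)MR². No-slip gives a = αR, so f = (I/R²)a = (2/3)M a.
Substituting: Mg sinθ = (1 + 0.6667)Ma, so a = g sinθ/(1 + 0.6667) = (9.81) sin 29.0° / 1.667 = 2.854 m/s².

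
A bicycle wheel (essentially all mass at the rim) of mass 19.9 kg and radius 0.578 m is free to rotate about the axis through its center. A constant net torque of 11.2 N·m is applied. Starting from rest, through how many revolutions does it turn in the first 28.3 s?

I = MR² = (19.9)(0.578)² = 6.648 kg·m².
α = τ/I = 11.2/6.648 = 1.685 rad/s².
θ = ½αt² = ½(1.685)(28.3)² = 674.6 rad.
Revolutions = θ/(2π) = 107.4.

≈ 107 revolutions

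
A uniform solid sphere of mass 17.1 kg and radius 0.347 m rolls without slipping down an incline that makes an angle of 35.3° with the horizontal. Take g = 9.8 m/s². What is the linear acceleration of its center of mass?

Translation along the incline: Mg sinθ − f = Ma.
Rotation about the center: fR = Iα with I = (2/5)MR². No-slip gives a = αR, so f = (I/R²)a = (2/5)M a.
Substituting: Mg sinθ = (1 + 0.4000)Ma, so a = g sinθ/(1 + 0.4000) = (9.8) sin 35.3° / 1.400 = 4.045 m/s².

a ≈ 4.05 m/s²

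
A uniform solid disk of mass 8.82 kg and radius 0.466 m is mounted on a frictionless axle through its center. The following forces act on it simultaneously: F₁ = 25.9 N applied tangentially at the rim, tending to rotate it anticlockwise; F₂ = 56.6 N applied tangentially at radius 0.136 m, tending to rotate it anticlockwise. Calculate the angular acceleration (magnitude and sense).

α ≈ 20.6 rad/s², anticlockwise

I = ½MR² = (1/2)(8.82)(0.466)² = 0.9577 kg·m².
Taking anticlockwise as positive: τ₁ = +(25.9)(0.466) = +12.07 N·m; τ₂ = +(56.6)(0.136) = +7.698 N·m.
Net torque τ = 19.77 N·m.
α = τ/I = 19.77/0.9577 = 20.64 rad/s².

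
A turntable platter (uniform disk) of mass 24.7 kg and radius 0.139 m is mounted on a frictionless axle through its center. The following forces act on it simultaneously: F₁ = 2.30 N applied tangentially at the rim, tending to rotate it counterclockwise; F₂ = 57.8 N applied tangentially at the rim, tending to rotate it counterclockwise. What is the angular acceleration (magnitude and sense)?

I = ½MR² = (1/2)(24.7)(0.139)² = 0.2386 kg·m².
Taking counterclockwise as positive: τ₁ = +(2.30)(0.139) = +0.3197 N·m; τ₂ = +(57.8)(0.139) = +8.034 N·m.
Net torque τ = 8.354 N·m.
α = τ/I = 8.354/0.2386 = 35.01 rad/s².

α ≈ 35.0 rad/s², counterclockwise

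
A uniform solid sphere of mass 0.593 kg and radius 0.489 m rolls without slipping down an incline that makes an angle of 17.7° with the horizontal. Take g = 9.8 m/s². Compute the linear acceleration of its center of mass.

a ≈ 2.13 m/s²

Translation along the incline: Mg sinθ − f = Ma.
Rotation about the center: fR = Iα with I = (2/5)MR². No-slip gives a = αR, so f = (I/R²)a = (2/5)M a.
Substituting: Mg sinθ = (1 + 0.4000)Ma, so a = g sinθ/(1 + 0.4000) = (9.8) sin 17.7° / 1.400 = 2.128 m/s².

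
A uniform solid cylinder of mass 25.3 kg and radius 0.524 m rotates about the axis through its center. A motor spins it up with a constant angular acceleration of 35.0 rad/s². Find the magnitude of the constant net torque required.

τ ≈ 122 N·m

I = ½MR² = (1/2)(25.3)(0.524)² = 3.473 kg·m².
τ = Iα = (3.473)(35.00) = 121.6 N·m.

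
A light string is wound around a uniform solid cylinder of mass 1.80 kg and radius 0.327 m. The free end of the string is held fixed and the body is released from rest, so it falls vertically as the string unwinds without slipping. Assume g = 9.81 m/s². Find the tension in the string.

T ≈ 5.89 N

Translation: Mg − T = Ma. Rotation about the center: TR = Iα with I = ½MR².
With a = αR: T = (I/R²)a = (1/2)M a, so Mg = (1 + 0.5000)Ma.
a = g/(1 + 0.5000) = 9.81/1.500 = 6.540 m/s².
T = 0.5000·M·a = (0.5000)(1.80)(6.540) = 5.886 N.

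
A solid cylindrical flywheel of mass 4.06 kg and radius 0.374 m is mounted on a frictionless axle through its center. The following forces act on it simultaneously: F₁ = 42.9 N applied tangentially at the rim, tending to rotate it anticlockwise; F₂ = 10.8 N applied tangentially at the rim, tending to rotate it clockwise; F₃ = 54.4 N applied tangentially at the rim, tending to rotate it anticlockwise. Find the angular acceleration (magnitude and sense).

I = ½MR² = (1/2)(4.06)(0.374)² = 0.2839 kg·m².
Taking anticlockwise as positive: τ₁ = +(42.9)(0.374) = +16.04 N·m; τ₂ = −(10.8)(0.374) = −4.039 N·m; τ₃ = +(54.4)(0.374) = +20.35 N·m.
Net torque τ = 32.35 N·m.
α = τ/I = 32.35/0.2839 = 113.9 rad/s².

α ≈ 114 rad/s², anticlockwise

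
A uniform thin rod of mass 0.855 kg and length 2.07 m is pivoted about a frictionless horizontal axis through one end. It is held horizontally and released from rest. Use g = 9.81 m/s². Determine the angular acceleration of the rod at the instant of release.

α ≈ 7.11 rad/s²

About the pivot, I = (1/3)ML² = (1/3)(0.855)(2.07)² = 1.221 kg·m².
The weight acts at the center, a distance L/2 = 1.035 m from the pivot; τ = Mg(L/2) = 8.681 N·m.
α = τ/I = 8.681/1.221 = 7.109 rad/s².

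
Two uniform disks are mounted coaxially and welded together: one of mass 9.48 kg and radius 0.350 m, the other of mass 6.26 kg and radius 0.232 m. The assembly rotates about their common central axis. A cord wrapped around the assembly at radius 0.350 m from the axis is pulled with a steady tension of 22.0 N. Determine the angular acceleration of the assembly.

α ≈ 10.3 rad/s²

I = ½M₁R₁² + ½M₂R₂² = ½(9.48)(0.350)² + ½(6.26)(0.232)² = 0.7491 kg·m².
τ = F r = (22.0)(0.350) = 7.700 N·m.
α = τ/I = 7.700/0.7491 = 10.28 rad/s².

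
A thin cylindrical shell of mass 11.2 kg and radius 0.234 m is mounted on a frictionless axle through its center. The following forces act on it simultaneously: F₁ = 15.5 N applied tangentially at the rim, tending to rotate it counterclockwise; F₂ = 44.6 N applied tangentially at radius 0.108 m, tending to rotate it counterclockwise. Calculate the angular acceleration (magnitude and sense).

I = MR² = (11.2)(0.234)² = 0.6133 kg·m².
Taking counterclockwise as positive: τ₁ = +(15.5)(0.234) = +3.627 N·m; τ₂ = +(44.6)(0.108) = +4.817 N·m.
Net torque τ = 8.444 N·m.
α = τ/I = 8.444/0.6133 = 13.77 rad/s².

α ≈ 13.8 rad/s², counterclockwise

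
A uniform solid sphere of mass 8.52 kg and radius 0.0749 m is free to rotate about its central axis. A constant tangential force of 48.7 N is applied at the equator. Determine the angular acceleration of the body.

I = (2/5)MR² = (2/5)(8.52)(0.0749)² = 0.01912 kg·m².
τ = F R = (48.7)(0.0749) = 3.648 N·m.
Newton's second law for rotation, τ = Iα, gives α = τ/I = 3.648/0.01912 = 190.8 rad/s².

α ≈ 191 rad/s²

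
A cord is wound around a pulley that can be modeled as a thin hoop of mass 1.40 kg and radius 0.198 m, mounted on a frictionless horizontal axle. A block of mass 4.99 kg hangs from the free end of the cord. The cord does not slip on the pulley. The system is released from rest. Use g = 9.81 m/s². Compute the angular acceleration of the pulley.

α ≈ 38.7 rad/s²

I = MR² = (1.40)(0.198)² = 0.05489 kg·m².
Block: mg − T = ma. Pulley: TR = Iα. No-slip: a = αR, so T = (I/R²)a = 1.400·a.
Then mg = (m + 1.400)a, so a = (4.99)(9.81)/(4.99 + 1.400) = 7.661 m/s².
α = a/R = 7.661/0.198 = 38.69 rad/s².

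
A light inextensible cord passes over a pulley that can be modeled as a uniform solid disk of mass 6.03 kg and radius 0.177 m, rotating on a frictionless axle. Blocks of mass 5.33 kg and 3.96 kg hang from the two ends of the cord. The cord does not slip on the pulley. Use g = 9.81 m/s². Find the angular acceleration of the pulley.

α ≈ 6.17 rad/s²

I = ½MR² = (1/2)(6.03)(0.177)² = 0.09446 kg·m².
Heavier block: m₁g − T₁ = m₁a. Lighter block: T₂ − m₂g = m₂a.
Pulley: (T₁ − T₂)R = Iα = I(a/R), so T₁ − T₂ = (I/R²)a = (1/2)M_p a = 3.015·a.
Adding the three: (m₁ − m₂)g = (m₁ + m₂ + 3.015)a, so a = (5.33 − 3.96)(9.81)/(5.33 + 3.96 + 3.015) = 1.092 m/s².
α = a/R = 1.092/0.177 = 6.171 rad/s².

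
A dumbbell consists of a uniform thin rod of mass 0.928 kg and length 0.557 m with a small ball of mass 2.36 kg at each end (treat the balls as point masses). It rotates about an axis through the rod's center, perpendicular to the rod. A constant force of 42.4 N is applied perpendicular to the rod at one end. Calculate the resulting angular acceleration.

α ≈ 30.3 rad/s²

I_rod = (1/12)ML² = (1/12)(0.928)(0.557)² = 0.02399 kg·m².
I_balls = 2·m·(L/2)² = 2(2.36)(0.2785)² = 0.3661 kg·m².
Total I = 0.3901 kg·m².
τ = F·(L/2) = (42.4)(0.279) = 11.81 N·m.
α = τ/I = 11.81/0.3901 = 30.27 rad/s².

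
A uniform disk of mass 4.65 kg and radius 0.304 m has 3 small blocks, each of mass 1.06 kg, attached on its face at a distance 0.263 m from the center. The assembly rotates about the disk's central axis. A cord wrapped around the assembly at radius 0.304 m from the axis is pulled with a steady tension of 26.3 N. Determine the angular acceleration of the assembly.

I_disk = ½MR² = ½(4.65)(0.304)² = 0.2149 kg·m².
I_blocks = 3·m·r² = 3(1.06)(0.263)² = 0.2200 kg·m².
Total I = 0.4348 kg·m².
τ = F r = (26.3)(0.304) = 7.995 N·m.
α = τ/I = 7.995/0.4348 = 18.39 rad/s².

α ≈ 18.4 rad/s²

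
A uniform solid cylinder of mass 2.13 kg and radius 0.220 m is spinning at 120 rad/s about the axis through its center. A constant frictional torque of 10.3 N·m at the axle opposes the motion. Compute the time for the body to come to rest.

I = ½MR² = (1/2)(2.13)(0.220)² = 0.05155 kg·m².
The net torque has magnitude 10.3 N·m, opposing ω.
|α| = τ/I = 10.30/0.05155 = 199.8 rad/s² (deceleration).
0 = ω₀ − |α|t ⇒ t = ω₀/|α| = 120/199.8 = 0.6005 s.

t ≈ 0.601 s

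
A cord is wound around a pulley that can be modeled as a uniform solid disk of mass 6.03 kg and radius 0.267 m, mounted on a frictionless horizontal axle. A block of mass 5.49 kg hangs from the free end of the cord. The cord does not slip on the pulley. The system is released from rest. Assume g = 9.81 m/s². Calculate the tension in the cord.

I = ½MR² = (1/2)(6.03)(0.267)² = 0.2149 kg·m².
Block: mg − T = ma. Pulley: TR = Iα. No-slip: a = αR, so T = (I/R²)a = 3.015·a.
Then mg = (m + 3.015)a, so a = (5.49)(9.81)/(5.49 + 3.015) = 6.332 m/s².
T = 3.015·a = 19.09 N.

T ≈ 19.1 N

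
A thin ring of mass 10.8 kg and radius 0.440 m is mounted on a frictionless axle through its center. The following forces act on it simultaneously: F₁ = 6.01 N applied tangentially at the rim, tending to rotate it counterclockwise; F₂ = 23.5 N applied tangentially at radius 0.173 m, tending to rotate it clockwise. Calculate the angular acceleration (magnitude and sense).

I = MR² = (10.8)(0.440)² = 2.091 kg·m².
Taking counterclockwise as positive: τ₁ = +(6.01)(0.440) = +2.644 N·m; τ₂ = −(23.5)(0.173) = −4.066 N·m.
Net torque τ = -1.421 N·m.
α = τ/I = -1.421/2.091 = -0.6797 rad/s².

α ≈ 0.680 rad/s², clockwise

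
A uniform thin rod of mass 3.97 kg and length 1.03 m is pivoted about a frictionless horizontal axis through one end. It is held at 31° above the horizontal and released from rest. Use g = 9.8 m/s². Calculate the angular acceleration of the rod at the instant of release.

About the pivot, I = (1/3)ML² = (1/3)(3.97)(1.03)² = 1.404 kg·m².
The weight acts at the center, a distance L/2 = 0.5150 m from the pivot; τ = Mg(L/2) cos 31° = 17.17 N·m.
α = τ/I = 17.17/1.404 = 12.23 rad/s².

α ≈ 12.2 rad/s²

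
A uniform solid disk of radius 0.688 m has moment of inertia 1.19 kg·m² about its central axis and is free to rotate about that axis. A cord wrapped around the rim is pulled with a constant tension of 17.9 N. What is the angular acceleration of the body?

τ = F R = (17.9)(0.688) = 12.32 N·m.
From τ = Iα: α = 12.32/1.190 = 10.35 rad/s².

α ≈ 10.3 rad/s²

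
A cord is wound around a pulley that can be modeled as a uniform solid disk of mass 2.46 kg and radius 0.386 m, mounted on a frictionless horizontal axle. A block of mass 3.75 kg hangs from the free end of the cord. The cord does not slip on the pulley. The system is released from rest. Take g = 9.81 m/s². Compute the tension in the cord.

I = ½MR² = (1/2)(2.46)(0.386)² = 0.1833 kg·m².
Block: mg − T = ma. Pulley: TR = Iα. No-slip: a = αR, so T = (I/R²)a = 1.230·a.
Then mg = (m + 1.230)a, so a = (3.75)(9.81)/(3.75 + 1.230) = 7.387 m/s².
T = 1.230·a = 9.086 N.

T ≈ 9.09 N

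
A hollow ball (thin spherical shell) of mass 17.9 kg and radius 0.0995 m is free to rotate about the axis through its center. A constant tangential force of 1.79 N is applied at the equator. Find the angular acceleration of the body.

I = (2/3)MR² = (2/3)(17.9)(0.0995)² = 0.1181 kg·m².
τ = F R = (1.79)(0.0995) = 0.1781 N·m.
From τ = Iα: α = 0.1781/0.1181 = 1.508 rad/s².

α ≈ 1.51 rad/s²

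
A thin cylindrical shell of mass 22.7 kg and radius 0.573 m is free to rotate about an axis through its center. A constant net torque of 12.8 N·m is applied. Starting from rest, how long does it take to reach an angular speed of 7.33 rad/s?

t ≈ 4.27 s

I = MR² = (22.7)(0.573)² = 7.453 kg·m².
α = τ/I = 12.8/7.453 = 1.717 rad/s².
ω = αt ⇒ t = ω/α = 7.33/1.717 = 4.268 s.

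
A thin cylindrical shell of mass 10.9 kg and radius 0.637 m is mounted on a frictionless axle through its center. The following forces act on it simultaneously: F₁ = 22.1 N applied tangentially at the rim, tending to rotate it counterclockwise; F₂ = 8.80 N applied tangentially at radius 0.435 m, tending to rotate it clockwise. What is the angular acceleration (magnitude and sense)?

I = MR² = (10.9)(0.637)² = 4.423 kg·m².
Taking counterclockwise as positive: τ₁ = +(22.1)(0.637) = +14.08 N·m; τ₂ = −(8.80)(0.435) = −3.828 N·m.
Net torque τ = 10.25 N·m.
α = τ/I = 10.25/4.423 = 2.317 rad/s².

α ≈ 2.32 rad/s², counterclockwise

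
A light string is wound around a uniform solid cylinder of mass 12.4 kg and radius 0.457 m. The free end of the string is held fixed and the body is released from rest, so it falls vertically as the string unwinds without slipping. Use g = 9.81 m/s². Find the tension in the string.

Translation: Mg − T = Ma. Rotation about the center: TR = Iα with I = ½MR².
With a = αR: T = (I/R²)a = (1/2)M a, so Mg = (1 + 0.5000)Ma.
a = g/(1 + 0.5000) = 9.81/1.500 = 6.540 m/s².
T = 0.5000·M·a = (0.5000)(12.4)(6.540) = 40.55 N.

T ≈ 40.5 N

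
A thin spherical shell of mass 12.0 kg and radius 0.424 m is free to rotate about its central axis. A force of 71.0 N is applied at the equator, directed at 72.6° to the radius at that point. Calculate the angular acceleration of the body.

α ≈ 20.0 rad/s²

I = (2/3)MR² = (2/3)(12.0)(0.424)² = 1.438 kg·m².
Only the tangential component produces torque: τ = F R sinθ = (71.0)(0.424) sin 72.6° = 28.73 N·m.
Newton's second law for rotation, τ = Iα, gives α = τ/I = 28.73/1.438 = 19.97 rad/s².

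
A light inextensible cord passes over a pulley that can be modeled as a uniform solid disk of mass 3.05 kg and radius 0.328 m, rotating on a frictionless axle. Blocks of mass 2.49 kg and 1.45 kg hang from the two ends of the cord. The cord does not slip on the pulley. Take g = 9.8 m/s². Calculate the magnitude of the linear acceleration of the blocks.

a ≈ 1.86 m/s²

I = ½MR² = (1/2)(3.05)(0.328)² = 0.1641 kg·m².
Heavier block: m₁g − T₁ = m₁a. Lighter block: T₂ − m₂g = m₂a.
Pulley: (T₁ − T₂)R = Iα = I(a/R), so T₁ − T₂ = (I/R²)a = (1/2)M_p a = 1.525·a.
Adding the three: (m₁ − m₂)g = (m₁ + m₂ + 1.525)a, so a = (2.49 − 1.45)(9.8)/(2.49 + 1.45 + 1.525) = 1.865 m/s².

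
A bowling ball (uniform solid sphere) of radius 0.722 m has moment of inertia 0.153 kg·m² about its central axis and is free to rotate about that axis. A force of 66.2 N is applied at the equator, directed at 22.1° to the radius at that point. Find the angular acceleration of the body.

Only the tangential component produces torque: τ = F R sinθ = (66.2)(0.722) sin 22.1° = 17.98 N·m.
From τ = Iα: α = 17.98/0.1530 = 117.5 rad/s².

α ≈ 118 rad/s²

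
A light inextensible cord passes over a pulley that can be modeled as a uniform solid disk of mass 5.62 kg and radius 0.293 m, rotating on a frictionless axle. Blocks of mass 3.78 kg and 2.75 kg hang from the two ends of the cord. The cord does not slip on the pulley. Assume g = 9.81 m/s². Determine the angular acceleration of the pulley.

α ≈ 3.69 rad/s²

I = ½MR² = (1/2)(5.62)(0.293)² = 0.2412 kg·m².
Heavier block: m₁g − T₁ = m₁a. Lighter block: T₂ − m₂g = m₂a.
Pulley: (T₁ − T₂)R = Iα = I(a/R), so T₁ − T₂ = (I/R²)a = (1/2)M_p a = 2.810·a.
Adding the three: (m₁ − m₂)g = (m₁ + m₂ + 2.810)a, so a = (3.78 − 2.75)(9.81)/(3.78 + 2.75 + 2.810) = 1.082 m/s².
α = a/R = 1.082/0.293 = 3.692 rad/s².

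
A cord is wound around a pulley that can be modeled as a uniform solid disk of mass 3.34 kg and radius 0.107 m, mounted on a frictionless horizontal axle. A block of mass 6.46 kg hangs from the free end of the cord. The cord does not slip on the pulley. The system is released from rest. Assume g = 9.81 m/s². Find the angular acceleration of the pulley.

α ≈ 72.8 rad/s²

I = ½MR² = (1/2)(3.34)(0.107)² = 0.01912 kg·m².
Block: mg − T = ma. Pulley: TR = Iα. No-slip: a = αR, so T = (I/R²)a = 1.670·a.
Then mg = (m + 1.670)a, so a = (6.46)(9.81)/(6.46 + 1.670) = 7.795 m/s².
α = a/R = 7.795/0.107 = 72.85 rad/s².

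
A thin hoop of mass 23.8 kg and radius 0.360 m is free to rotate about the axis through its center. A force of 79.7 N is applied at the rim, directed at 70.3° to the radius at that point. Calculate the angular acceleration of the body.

I = MR² = (23.8)(0.360)² = 3.084 kg·m².
Only the tangential component produces torque: τ = F R sinθ = (79.7)(0.360) sin 70.3° = 27.01 N·m.
From τ = Iα: α = 27.01/3.084 = 8.758 rad/s².

α ≈ 8.76 rad/s²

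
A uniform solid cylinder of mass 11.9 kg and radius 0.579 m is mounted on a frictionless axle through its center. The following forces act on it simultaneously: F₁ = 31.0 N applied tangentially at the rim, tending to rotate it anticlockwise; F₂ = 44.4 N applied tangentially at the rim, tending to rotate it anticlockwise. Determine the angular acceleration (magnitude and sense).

I = ½MR² = (1/2)(11.9)(0.579)² = 1.995 kg·m².
Taking anticlockwise as positive: τ₁ = +(31.0)(0.579) = +17.95 N·m; τ₂ = +(44.4)(0.579) = +25.71 N·m.
Net torque τ = 43.66 N·m.
α = τ/I = 43.66/1.995 = 21.89 rad/s².

α ≈ 21.9 rad/s², anticlockwise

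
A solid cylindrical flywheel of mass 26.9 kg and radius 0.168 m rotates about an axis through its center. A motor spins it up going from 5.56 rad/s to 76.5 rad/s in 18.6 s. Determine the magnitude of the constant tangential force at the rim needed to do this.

I = ½MR² = (1/2)(26.9)(0.168)² = 0.3796 kg·m².
α = Δω/Δt = (76.5 − 5.56)/18.6 = 3.814 rad/s².
The required torque is τ = Iα = (0.3796)(3.814) = 1.448 N·m.
A tangential force at the rim gives τ = FR, so F = τ/R = 1.448/0.168 = 8.618 N.

F ≈ 8.62 N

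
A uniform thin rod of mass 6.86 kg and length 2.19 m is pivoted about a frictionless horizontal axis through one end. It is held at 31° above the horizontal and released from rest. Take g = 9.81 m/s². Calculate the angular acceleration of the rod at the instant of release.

About the pivot, I = (1/3)ML² = (1/3)(6.86)(2.19)² = 10.97 kg·m².
The weight acts at the center, a distance L/2 = 1.095 m from the pivot; τ = Mg(L/2) cos 31° = 63.16 N·m.
α = τ/I = 63.16/10.97 = 5.759 rad/s².

α ≈ 5.76 rad/s²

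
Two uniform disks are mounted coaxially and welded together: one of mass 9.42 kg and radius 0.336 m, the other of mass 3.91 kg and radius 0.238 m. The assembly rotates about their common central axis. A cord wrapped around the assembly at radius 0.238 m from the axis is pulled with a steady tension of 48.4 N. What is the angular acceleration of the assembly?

I = ½M₁R₁² + ½M₂R₂² = ½(9.42)(0.336)² + ½(3.91)(0.238)² = 0.6425 kg·m².
τ = F r = (48.4)(0.238) = 11.52 N·m.
α = τ/I = 11.52/0.6425 = 17.93 rad/s².

α ≈ 17.9 rad/s²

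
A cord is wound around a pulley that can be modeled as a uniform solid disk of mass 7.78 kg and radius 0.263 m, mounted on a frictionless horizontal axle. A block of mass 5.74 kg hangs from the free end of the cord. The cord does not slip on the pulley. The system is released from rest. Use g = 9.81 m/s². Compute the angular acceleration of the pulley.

α ≈ 22.2 rad/s²

I = ½MR² = (1/2)(7.78)(0.263)² = 0.2691 kg·m².
Block: mg − T = ma. Pulley: TR = Iα. No-slip: a = αR, so T = (I/R²)a = 3.890·a.
Then mg = (m + 3.890)a, so a = (5.74)(9.81)/(5.74 + 3.890) = 5.847 m/s².
α = a/R = 5.847/0.263 = 22.23 rad/s².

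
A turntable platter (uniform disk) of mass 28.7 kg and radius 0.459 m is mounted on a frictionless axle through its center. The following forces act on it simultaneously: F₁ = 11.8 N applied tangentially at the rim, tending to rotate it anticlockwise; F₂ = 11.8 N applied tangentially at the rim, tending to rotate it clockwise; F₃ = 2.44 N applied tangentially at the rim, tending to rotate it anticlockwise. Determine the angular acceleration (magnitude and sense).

α ≈ 0.370 rad/s², anticlockwise

I = ½MR² = (1/2)(28.7)(0.459)² = 3.023 kg·m².
Taking anticlockwise as positive: τ₁ = +(11.8)(0.459) = +5.416 N·m; τ₂ = −(11.8)(0.459) = −5.416 N·m; τ₃ = +(2.44)(0.459) = +1.120 N·m.
Net torque τ = 1.120 N·m.
α = τ/I = 1.120/3.023 = 0.3704 rad/s².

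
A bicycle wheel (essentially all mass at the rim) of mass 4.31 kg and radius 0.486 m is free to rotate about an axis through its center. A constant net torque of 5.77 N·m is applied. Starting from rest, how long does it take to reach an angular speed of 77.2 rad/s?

I = MR² = (4.31)(0.486)² = 1.018 kg·m².
α = τ/I = 5.77/1.018 = 5.668 rad/s².
ω = αt ⇒ t = ω/α = 77.2/5.668 = 13.62 s.

t ≈ 13.6 s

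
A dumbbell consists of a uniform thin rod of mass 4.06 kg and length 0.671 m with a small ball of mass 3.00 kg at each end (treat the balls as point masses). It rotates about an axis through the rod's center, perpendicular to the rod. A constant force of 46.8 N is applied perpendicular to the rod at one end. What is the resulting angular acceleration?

α ≈ 19.0 rad/s²

I_rod = (1/12)ML² = (1/12)(4.06)(0.671)² = 0.1523 kg·m².
I_balls = 2·m·(L/2)² = 2(3.00)(0.3355)² = 0.6754 kg·m².
Total I = 0.8277 kg·m².
τ = F·(L/2) = (46.8)(0.336) = 15.70 N·m.
α = τ/I = 15.70/0.8277 = 18.97 rad/s².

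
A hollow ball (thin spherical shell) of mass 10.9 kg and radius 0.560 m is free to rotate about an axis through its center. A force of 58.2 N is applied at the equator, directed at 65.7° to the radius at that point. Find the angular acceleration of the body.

α ≈ 13.0 rad/s²

I = (2/3)MR² = (2/3)(10.9)(0.560)² = 2.279 kg·m².
Only the tangential component produces torque: τ = F R sinθ = (58.2)(0.560) sin 65.7° = 29.70 N·m.
Newton's second law for rotation, τ = Iα, gives α = τ/I = 29.70/2.279 = 13.03 rad/s².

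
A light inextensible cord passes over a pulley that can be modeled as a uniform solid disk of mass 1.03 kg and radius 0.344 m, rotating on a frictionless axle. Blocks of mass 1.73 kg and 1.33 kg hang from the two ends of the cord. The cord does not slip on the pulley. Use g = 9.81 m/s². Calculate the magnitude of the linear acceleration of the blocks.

a ≈ 1.10 m/s²

I = ½MR² = (1/2)(1.03)(0.344)² = 0.06094 kg·m².
Heavier block: m₁g − T₁ = m₁a. Lighter block: T₂ − m₂g = m₂a.
Pulley: (T₁ − T₂)R = Iα = I(a/R), so T₁ − T₂ = (I/R²)a = (1/2)M_p a = 0.5150·a.
Adding the three: (m₁ − m₂)g = (m₁ + m₂ + 0.5150)a, so a = (1.73 − 1.33)(9.81)/(1.73 + 1.33 + 0.5150) = 1.098 m/s².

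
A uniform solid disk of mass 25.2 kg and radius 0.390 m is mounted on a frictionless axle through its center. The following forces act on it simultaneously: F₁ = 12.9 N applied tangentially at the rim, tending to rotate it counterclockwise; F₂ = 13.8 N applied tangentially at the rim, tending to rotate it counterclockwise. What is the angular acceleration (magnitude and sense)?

I = ½MR² = (1/2)(25.2)(0.390)² = 1.916 kg·m².
Taking counterclockwise as positive: τ₁ = +(12.9)(0.390) = +5.031 N·m; τ₂ = +(13.8)(0.390) = +5.382 N·m.
Net torque τ = 10.41 N·m.
α = τ/I = 10.41/1.916 = 5.433 rad/s².

α ≈ 5.43 rad/s², counterclockwise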